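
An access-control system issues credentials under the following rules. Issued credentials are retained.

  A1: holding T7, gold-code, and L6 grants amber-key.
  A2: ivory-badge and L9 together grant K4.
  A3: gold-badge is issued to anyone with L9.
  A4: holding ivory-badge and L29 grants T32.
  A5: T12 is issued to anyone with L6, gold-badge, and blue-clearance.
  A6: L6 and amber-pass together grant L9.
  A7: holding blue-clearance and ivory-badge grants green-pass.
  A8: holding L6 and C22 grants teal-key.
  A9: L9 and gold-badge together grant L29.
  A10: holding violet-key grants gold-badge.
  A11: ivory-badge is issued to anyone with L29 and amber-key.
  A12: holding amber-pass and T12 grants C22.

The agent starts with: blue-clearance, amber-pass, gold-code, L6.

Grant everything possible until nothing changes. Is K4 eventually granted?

K4 would need ivory-badge and L9 (A2), but ivory-badge is never granted.

No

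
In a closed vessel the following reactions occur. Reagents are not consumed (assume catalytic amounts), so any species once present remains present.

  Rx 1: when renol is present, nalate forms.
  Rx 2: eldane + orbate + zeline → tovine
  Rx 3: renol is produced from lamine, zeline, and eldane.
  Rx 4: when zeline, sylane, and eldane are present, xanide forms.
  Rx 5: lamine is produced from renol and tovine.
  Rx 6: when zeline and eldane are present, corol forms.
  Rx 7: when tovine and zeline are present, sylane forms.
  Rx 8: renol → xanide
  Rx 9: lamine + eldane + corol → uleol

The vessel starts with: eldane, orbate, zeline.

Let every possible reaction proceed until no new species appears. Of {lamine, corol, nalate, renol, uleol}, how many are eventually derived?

zeline and eldane present → corol forms (Rx 6).
lamine would need renol and tovine (Rx 5), but renol never forms.
corol: reached.
nalate would need renol (Rx 1), but renol never forms.
renol would need lamine, zeline, and eldane (Rx 3), but lamine never forms.
uleol would need lamine, eldane, and corol (Rx 9), but lamine never forms.
Reached: corol — 1 of the 5.

1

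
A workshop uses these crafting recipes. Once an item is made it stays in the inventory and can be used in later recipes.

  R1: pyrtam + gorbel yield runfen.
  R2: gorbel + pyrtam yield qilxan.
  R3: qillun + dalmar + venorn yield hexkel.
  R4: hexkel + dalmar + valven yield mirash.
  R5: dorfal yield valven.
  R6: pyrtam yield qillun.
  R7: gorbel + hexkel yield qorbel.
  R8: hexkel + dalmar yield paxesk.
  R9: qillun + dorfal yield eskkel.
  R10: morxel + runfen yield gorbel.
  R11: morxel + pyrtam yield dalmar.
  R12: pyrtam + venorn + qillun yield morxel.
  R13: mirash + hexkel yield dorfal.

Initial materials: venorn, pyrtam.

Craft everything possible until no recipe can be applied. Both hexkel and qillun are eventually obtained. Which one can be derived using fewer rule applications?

qillun

qillun: Using R6, pyrtam makes qillun. [1 rule application]
hexkel: pyrtam → qillun (R6). Using R12, pyrtam, venorn, and qillun make morxel. morxel + pyrtam → dalmar (R11). Using R3, qillun, dalmar, and venorn make hexkel. [4 rule applications]
qillun needs fewer.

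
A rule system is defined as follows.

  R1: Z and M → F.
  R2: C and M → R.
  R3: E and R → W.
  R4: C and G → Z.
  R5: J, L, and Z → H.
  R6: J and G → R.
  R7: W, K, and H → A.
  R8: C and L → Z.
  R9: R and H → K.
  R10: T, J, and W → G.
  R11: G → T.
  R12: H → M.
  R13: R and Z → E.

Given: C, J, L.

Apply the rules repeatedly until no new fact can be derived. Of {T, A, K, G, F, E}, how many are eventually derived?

C and L hold, so Z follows (R8).
J, L, and Z hold, so H follows (R5).
From H, R12 gives M.
Z and M hold, so F follows (R1).
C and M hold, so R follows (R2).
From R and Z, R13 gives E.
From R and H, R9 gives K.
E and R hold, so W follows (R3).
W, K, and H hold, so A follows (R7).
T would need G (R11), but G is never established.
A: reached.
K: reached.
G would need T, J, and W (R10), but T is never established.
F: reached.
E: reached.
Reached: A, K, F, and E — 4 of the 6.

4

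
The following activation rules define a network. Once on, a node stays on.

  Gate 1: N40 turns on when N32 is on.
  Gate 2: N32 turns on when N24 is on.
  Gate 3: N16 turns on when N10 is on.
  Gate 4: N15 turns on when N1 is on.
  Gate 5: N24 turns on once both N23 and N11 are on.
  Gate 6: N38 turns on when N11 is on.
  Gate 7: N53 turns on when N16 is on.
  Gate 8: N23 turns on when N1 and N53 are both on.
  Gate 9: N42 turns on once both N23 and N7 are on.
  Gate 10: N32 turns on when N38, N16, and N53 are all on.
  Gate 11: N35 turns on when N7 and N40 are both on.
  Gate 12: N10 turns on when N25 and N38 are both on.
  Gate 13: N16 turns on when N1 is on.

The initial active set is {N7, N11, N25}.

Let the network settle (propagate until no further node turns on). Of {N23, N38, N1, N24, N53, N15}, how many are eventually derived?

2

N11 is on, so N38 turns on (Gate 6).
Gate 12: N25 and N38 on → N10 on.
Gate 3: N10 on → N16 on.
Gate 7: N16 on → N53 on.
N23 would need N1 and N53 (Gate 8), but N1 never turns on.
N38: reached.
No rule produces N1, and it is not given.
N24 would need N23 and N11 (Gate 5), but N23 never turns on.
N53: reached.
N15 would need N1 (Gate 4), but N1 never turns on.
Reached: N38 and N53 — 2 of the 6.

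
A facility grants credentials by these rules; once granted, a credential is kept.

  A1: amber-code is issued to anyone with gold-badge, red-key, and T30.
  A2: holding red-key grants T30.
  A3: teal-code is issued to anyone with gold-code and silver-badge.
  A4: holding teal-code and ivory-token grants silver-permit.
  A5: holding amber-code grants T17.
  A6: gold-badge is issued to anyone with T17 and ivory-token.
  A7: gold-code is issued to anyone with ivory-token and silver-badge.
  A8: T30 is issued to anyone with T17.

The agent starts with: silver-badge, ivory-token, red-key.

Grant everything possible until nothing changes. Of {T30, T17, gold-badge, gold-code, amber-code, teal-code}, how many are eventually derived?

3

Holding red-key grants T30 (A2).
Holding ivory-token and silver-badge grants gold-code (A7).
Holding gold-code and silver-badge grants teal-code (A3).
T30: reached.
T17 would need amber-code (A5), but amber-code is never granted.
gold-badge would need T17 and ivory-token (A6), but T17 is never granted.
gold-code: reached.
amber-code would need gold-badge, red-key, and T30 (A1), but gold-badge is never granted.
teal-code: reached.
Reached: T30, gold-code, and teal-code — 3 of the 6.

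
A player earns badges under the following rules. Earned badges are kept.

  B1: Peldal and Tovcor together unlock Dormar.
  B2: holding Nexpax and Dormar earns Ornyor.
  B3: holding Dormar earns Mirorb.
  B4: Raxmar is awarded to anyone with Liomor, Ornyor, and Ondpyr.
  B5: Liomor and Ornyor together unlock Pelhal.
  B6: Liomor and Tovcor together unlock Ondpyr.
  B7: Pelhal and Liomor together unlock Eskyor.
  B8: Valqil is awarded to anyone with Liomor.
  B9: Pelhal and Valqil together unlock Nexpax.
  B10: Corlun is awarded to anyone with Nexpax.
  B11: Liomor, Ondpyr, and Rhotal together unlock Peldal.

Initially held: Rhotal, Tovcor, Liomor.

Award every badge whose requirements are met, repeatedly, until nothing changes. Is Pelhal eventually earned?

Pelhal would need Liomor and Ornyor (B5), but Ornyor is never earned.

No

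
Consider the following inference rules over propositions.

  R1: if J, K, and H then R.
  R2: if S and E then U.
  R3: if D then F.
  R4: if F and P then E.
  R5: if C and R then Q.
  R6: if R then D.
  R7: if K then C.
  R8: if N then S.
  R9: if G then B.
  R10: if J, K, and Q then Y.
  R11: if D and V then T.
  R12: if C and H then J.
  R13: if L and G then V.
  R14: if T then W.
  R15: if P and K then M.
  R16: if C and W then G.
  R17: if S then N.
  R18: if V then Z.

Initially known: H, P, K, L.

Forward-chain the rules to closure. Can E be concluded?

Yes

K holds, so C follows (R7).
C and H hold, so J follows (R12).
From J, K, and H, R1 gives R.
From R, R6 gives D.
D holds, so F follows (R3).
From F and P, R4 gives E.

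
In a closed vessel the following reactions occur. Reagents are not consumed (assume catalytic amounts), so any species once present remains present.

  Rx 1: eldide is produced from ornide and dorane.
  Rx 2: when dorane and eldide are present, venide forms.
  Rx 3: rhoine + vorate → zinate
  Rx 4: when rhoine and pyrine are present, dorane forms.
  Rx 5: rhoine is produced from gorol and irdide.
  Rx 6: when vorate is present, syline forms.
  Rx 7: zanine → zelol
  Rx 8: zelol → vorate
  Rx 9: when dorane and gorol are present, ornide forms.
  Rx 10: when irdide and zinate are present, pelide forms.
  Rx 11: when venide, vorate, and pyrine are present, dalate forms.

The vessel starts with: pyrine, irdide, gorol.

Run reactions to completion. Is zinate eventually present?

No

zinate would need rhoine and vorate (Rx 3), but vorate never forms.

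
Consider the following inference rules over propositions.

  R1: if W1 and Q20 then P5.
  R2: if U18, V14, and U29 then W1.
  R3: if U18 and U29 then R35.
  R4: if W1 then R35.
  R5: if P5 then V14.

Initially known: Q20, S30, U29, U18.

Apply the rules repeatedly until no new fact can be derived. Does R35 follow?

Yes

From U18 and U29, R3 gives R35.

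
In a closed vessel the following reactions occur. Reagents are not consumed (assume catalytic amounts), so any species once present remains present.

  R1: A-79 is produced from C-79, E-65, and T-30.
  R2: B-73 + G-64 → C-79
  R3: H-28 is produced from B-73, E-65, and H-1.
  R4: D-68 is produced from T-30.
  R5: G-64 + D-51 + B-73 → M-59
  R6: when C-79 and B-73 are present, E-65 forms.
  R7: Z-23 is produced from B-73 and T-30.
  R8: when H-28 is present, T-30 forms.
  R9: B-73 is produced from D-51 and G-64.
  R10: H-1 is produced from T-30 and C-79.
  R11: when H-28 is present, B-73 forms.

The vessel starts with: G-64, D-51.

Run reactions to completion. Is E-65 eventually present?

Yes

D-51 and G-64 present → B-73 forms (R9).
B-73 and G-64 present → C-79 forms (R2).
C-79 and B-73 present → E-65 forms (R6).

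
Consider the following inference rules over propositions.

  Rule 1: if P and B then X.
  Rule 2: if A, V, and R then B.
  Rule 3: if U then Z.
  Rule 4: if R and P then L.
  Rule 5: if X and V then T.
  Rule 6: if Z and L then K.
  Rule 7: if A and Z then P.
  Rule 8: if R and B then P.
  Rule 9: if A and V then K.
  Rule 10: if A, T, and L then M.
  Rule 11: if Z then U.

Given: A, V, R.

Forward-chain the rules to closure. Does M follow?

Yes

From A, V, and R, Rule 2 gives B.
R and B hold, so P follows (Rule 8).
From P and B, Rule 1 gives X.
From R and P, Rule 4 gives L.
From X and V, Rule 5 gives T.
A, T, and L hold, so M follows (Rule 10).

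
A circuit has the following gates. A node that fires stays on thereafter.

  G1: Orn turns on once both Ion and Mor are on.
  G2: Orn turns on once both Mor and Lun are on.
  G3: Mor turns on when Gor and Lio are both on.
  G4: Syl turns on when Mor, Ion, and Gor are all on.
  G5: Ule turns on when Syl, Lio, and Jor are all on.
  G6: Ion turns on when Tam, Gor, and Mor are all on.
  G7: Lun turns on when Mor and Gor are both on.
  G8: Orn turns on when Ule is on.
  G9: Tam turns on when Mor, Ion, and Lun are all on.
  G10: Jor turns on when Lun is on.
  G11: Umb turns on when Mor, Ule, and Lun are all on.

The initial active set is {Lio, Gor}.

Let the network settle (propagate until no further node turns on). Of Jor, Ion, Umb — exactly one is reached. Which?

G3: Gor and Lio on → Mor on.
Mor and Gor are on, so Lun turns on (G7).
G10: Lun on → Jor on.
Umb would need Mor, Ule, and Lun (G11), but Ule never turns on. Ion would need Tam, Gor, and Mor (G6), but Tam never turns on.

Jor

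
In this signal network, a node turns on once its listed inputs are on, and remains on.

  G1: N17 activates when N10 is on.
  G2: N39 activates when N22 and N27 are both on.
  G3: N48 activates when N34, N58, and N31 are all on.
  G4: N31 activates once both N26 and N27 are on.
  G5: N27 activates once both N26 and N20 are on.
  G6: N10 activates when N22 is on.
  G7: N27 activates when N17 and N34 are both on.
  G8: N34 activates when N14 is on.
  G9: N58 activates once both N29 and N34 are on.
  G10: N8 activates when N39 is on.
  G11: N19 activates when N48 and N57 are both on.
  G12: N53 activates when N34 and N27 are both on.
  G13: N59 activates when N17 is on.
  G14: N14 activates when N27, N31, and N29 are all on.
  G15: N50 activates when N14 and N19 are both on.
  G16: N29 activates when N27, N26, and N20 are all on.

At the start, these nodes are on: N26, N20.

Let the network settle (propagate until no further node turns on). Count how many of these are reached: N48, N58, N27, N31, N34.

G5: N26 and N20 on → N27 on.
N27, N26, and N20 are on, so N29 activates (G16).
G4: N26 and N27 on → N31 on.
G14: N27, N31, and N29 on → N14 on.
G8: N14 on → N34 on.
G9: N29 and N34 on → N58 on.
G3: N34, N58, and N31 on → N48 on.
N48: reached.
N58: reached.
N27: reached.
N31: reached.
N34: reached.
All 5 are reached.

5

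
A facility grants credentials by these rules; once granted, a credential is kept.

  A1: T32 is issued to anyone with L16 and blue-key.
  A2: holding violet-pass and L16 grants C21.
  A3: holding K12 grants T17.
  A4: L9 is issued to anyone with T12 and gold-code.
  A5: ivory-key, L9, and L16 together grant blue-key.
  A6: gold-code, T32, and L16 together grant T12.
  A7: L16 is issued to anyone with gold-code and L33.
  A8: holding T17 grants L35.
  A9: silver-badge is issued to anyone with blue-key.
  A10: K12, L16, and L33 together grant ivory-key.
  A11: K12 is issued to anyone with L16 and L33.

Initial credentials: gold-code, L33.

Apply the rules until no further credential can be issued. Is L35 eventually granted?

Holding gold-code and L33 grants L16 (A7).
Holding L16 and L33 grants K12 (A11).
Holding K12 grants T17 (A3).
Holding T17 grants L35 (A8).

Yes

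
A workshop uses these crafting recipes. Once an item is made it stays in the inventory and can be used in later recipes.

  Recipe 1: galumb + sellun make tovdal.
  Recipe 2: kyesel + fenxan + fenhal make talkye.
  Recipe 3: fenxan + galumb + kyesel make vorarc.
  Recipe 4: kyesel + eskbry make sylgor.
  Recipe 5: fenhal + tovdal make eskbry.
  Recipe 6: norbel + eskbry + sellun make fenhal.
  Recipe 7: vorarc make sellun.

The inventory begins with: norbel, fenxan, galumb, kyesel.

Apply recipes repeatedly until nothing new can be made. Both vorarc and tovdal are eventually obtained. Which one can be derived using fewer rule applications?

vorarc: Using Recipe 3, fenxan, galumb, and kyesel make vorarc. [1 rule application]
tovdal: fenxan + galumb + kyesel → vorarc (Recipe 3). Using Recipe 7, vorarc makes sellun. Using Recipe 1, galumb and sellun make tovdal. [3 rule applications]
vorarc needs fewer.

vorarc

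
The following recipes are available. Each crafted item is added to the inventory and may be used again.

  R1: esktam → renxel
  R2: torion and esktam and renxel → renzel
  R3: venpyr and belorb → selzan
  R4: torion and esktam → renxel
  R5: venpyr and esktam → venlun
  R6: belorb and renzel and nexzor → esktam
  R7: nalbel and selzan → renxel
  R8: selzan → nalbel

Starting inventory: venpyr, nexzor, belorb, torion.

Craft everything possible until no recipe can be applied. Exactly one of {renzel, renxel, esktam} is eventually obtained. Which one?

venpyr and belorb → selzan (R3).
selzan → nalbel (R8).
Using R7, nalbel and selzan make renxel.
esktam would need belorb, renzel, and nexzor (R6), but renzel is never obtained. renzel would need torion, esktam, and renxel (R2), but esktam is never obtained.

renxel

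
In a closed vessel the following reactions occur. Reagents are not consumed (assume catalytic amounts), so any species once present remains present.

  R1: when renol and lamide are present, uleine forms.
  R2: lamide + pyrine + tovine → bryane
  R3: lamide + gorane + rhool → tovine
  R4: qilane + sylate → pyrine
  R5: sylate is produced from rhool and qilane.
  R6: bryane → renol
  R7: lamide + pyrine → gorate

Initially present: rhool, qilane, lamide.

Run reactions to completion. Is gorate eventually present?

rhool and qilane present → sylate forms (R5).
qilane and sylate present → pyrine forms (R4).
lamide and pyrine present → gorate forms (R7).

Yes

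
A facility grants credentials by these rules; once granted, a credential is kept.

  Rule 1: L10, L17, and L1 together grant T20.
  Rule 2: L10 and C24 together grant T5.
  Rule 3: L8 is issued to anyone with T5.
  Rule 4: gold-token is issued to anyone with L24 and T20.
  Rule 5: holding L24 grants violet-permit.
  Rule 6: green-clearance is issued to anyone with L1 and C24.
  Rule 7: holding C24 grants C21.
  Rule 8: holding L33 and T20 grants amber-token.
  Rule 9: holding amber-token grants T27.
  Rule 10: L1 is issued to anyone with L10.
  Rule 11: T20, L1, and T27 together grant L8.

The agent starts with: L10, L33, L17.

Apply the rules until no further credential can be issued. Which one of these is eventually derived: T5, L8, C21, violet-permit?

Holding L10 grants L1 (Rule 10).
Holding L10, L17, and L1 grants T20 (Rule 1).
Holding L33 and T20 grants amber-token (Rule 8).
Holding amber-token grants T27 (Rule 9).
Holding T20, L1, and T27 grants L8 (Rule 11).
C21 would need C24 (Rule 7), but C24 is never granted. violet-permit would need L24 (Rule 5), but L24 is never granted. T5 would need L10 and C24 (Rule 2), but C24 is never granted.

L8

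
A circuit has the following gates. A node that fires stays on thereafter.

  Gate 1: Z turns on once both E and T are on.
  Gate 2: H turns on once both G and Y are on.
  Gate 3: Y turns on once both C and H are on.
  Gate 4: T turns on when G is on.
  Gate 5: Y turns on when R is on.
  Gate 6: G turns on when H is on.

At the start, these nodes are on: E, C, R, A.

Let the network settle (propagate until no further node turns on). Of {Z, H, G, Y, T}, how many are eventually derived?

1

Gate 5: R on → Y on.
Z would need E and T (Gate 1), but T never turns on.
H would need G and Y (Gate 2), but G never turns on.
G would need H (Gate 6), but H never turns on.
Y: reached.
T would need G (Gate 4), but G never turns on.
Reached: Y — 1 of the 5.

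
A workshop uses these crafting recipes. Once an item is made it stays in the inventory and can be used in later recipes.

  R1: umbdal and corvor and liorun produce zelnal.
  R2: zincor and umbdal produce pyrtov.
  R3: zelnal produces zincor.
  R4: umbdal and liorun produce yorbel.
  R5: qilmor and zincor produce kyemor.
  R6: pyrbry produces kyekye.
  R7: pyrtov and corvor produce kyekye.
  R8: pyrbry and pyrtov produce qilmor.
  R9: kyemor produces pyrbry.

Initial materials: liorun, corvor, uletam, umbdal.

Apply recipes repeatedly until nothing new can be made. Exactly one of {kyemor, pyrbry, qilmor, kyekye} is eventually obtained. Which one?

umbdal and corvor and liorun → zelnal (R1).
Using R3, zelnal makes zincor.
zincor and umbdal → pyrtov (R2).
pyrtov and corvor → kyekye (R7).
qilmor would need pyrbry and pyrtov (R8), but pyrbry is never obtained. pyrbry would need kyemor (R9), but kyemor is never obtained. kyemor would need qilmor and zincor (R5), but qilmor is never obtained.

kyekye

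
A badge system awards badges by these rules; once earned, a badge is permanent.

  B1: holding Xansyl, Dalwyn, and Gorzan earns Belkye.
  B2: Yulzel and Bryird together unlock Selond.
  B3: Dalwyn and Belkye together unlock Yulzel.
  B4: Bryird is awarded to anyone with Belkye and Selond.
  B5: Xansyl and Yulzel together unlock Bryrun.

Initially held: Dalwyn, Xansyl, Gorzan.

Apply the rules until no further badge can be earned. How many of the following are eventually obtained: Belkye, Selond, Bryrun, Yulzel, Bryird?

With Xansyl, Dalwyn, and Gorzan, Belkye is earned (B1).
With Dalwyn and Belkye, Yulzel is earned (B3).
With Xansyl and Yulzel, Bryrun is earned (B5).
Belkye: reached.
Selond would need Yulzel and Bryird (B2), but Bryird is never earned.
Bryrun: reached.
Yulzel: reached.
Bryird would need Belkye and Selond (B4), but Selond is never earned.
Reached: Belkye, Bryrun, and Yulzel — 3 of the 5.

3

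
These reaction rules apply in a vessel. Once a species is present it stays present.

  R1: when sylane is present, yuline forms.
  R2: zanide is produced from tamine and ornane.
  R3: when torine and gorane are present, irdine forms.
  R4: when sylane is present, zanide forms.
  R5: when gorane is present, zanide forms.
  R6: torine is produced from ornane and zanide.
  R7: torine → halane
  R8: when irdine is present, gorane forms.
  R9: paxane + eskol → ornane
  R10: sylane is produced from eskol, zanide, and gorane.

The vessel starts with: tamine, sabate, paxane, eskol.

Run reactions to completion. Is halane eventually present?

Yes

paxane and eskol present → ornane forms (R9).
tamine and ornane present → zanide forms (R2).
ornane and zanide present → torine forms (R6).
torine present → halane forms (R7).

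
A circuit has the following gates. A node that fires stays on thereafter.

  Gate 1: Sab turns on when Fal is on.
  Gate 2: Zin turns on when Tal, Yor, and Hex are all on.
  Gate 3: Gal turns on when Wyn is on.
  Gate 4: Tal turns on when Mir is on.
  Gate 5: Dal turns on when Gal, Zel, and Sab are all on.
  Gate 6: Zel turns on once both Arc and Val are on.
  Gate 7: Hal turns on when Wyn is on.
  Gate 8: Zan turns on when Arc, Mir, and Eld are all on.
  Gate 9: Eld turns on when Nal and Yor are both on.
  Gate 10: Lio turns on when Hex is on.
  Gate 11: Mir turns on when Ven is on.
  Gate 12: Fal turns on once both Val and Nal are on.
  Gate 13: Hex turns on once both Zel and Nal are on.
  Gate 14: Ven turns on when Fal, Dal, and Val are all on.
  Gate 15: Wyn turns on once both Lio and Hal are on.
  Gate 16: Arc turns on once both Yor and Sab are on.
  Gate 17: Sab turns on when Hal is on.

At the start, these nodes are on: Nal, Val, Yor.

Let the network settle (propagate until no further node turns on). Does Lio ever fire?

Gate 12: Val and Nal on → Fal on.
Fal is on, so Sab turns on (Gate 1).
Gate 16: Yor and Sab on → Arc on.
Arc and Val are on, so Zel turns on (Gate 6).
Gate 13: Zel and Nal on → Hex on.
Gate 10: Hex on → Lio on.

Yes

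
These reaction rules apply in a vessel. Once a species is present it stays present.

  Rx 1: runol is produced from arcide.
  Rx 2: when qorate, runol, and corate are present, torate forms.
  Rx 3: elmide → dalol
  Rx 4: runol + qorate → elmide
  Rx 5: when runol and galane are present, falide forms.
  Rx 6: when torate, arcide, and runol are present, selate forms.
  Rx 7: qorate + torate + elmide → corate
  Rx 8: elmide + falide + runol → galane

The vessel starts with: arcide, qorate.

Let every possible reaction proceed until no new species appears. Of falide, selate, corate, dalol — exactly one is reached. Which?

arcide present → runol forms (Rx 1).
runol and qorate present → elmide forms (Rx 4).
elmide present → dalol forms (Rx 3).
selate would need torate, arcide, and runol (Rx 6), but torate never forms. corate would need qorate, torate, and elmide (Rx 7), but torate never forms. falide would need runol and galane (Rx 5), but galane never forms.

dalol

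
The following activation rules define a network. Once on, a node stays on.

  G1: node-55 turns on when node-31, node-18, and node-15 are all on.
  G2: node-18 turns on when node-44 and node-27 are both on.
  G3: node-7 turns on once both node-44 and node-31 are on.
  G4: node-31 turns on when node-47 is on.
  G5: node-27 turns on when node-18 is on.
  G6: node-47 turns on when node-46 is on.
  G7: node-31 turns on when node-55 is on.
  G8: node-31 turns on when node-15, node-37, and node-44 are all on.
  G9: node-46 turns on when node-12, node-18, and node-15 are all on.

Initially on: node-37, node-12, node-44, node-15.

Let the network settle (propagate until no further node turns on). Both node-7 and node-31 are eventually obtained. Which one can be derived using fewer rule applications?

node-31: node-15, node-37, and node-44 are on, so node-31 turns on (G8). [1 rule application]
node-7: G8: node-15, node-37, and node-44 on → node-31 on. node-44 and node-31 are on, so node-7 turns on (G3). [2 rule applications]
node-31 needs fewer.

node-31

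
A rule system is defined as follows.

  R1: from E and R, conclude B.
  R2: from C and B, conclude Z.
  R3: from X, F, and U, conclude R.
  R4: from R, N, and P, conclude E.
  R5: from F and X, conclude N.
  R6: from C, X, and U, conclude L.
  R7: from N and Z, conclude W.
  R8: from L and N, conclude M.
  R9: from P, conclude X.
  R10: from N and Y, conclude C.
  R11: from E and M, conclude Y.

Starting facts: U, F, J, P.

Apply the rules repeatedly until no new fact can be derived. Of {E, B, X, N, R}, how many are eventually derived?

5

From P, R9 gives X.
From X, F, and U, R3 gives R.
From F and X, R5 gives N.
R, N, and P hold, so E follows (R4).
E and R hold, so B follows (R1).
E: reached.
B: reached.
X: reached.
N: reached.
R: reached.
All 5 are reached.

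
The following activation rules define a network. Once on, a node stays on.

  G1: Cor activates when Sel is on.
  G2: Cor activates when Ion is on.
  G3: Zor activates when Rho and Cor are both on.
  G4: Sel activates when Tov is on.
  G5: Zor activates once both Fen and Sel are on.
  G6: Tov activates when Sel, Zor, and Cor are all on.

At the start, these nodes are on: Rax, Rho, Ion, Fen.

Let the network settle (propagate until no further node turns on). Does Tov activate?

Tov would need Sel, Zor, and Cor (G6), but Sel never turns on.

No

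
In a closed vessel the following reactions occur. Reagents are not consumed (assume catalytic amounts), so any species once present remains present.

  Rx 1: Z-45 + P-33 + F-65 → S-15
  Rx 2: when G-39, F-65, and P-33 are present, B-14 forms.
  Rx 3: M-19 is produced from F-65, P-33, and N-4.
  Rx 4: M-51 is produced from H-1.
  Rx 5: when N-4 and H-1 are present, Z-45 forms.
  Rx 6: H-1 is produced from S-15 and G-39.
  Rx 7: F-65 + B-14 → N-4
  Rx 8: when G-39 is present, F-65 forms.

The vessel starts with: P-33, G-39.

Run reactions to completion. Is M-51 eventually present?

No

M-51 would need H-1 (Rx 4), but H-1 never forms.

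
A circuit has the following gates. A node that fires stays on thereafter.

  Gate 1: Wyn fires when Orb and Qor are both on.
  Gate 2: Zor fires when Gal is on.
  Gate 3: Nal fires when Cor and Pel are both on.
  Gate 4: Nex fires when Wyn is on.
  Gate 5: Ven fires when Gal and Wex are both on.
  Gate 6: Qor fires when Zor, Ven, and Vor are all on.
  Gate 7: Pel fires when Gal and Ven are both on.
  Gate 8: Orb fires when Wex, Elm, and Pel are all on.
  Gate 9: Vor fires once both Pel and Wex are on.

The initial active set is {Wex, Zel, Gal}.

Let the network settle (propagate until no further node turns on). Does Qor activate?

Yes

Gate 5: Gal and Wex on → Ven on.
Gate 2: Gal on → Zor on.
Gate 7: Gal and Ven on → Pel on.
Pel and Wex are on, so Vor fires (Gate 9).
Gate 6: Zor, Ven, and Vor on → Qor on.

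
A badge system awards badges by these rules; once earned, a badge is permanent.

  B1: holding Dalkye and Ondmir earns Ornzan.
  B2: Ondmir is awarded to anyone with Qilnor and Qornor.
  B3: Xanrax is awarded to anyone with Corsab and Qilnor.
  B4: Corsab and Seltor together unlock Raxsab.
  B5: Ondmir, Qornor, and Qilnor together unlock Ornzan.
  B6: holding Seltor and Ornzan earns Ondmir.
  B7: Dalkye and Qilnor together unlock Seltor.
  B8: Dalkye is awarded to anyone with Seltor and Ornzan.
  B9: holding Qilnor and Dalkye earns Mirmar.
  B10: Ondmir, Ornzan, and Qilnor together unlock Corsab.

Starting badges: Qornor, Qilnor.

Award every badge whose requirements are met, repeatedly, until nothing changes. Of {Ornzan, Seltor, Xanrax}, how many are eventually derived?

With Qilnor and Qornor, Ondmir is earned (B2).
With Ondmir, Qornor, and Qilnor, Ornzan is earned (B5).
With Ondmir, Ornzan, and Qilnor, Corsab is earned (B10).
With Corsab and Qilnor, Xanrax is earned (B3).
Ornzan: reached.
Seltor would need Dalkye and Qilnor (B7), but Dalkye is never earned.
Xanrax: reached.
Reached: Ornzan and Xanrax — 2 of the 3.

2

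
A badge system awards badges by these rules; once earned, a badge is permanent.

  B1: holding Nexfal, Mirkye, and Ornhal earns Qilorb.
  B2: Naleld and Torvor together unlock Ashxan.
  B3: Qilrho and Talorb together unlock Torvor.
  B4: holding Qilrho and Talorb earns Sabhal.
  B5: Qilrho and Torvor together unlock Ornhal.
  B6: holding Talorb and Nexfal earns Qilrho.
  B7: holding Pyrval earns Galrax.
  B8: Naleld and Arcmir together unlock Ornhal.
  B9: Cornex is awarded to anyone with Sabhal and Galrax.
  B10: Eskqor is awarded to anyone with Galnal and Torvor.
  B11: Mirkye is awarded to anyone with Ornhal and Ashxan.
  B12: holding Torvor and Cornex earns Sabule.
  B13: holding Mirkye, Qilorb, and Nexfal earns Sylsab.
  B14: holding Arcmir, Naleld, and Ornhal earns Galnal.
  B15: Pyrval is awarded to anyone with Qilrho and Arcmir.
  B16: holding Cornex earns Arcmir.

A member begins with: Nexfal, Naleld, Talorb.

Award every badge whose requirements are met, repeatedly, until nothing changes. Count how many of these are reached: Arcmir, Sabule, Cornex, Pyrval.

Arcmir would need Cornex (B16), but Cornex is never earned.
Sabule would need Torvor and Cornex (B12), but Cornex is never earned.
Cornex would need Sabhal and Galrax (B9), but Galrax is never earned.
Pyrval would need Qilrho and Arcmir (B15), but Arcmir is never earned.
None of the 4 are reached.

0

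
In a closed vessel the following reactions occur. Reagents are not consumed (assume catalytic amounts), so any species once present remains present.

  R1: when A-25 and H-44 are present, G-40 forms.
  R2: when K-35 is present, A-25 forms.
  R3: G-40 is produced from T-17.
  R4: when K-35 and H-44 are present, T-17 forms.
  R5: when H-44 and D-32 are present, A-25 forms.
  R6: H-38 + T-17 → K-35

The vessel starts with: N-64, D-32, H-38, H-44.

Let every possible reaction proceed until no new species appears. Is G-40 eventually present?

Yes

H-44 and D-32 present → A-25 forms (R5).
A-25 and H-44 present → G-40 forms (R1).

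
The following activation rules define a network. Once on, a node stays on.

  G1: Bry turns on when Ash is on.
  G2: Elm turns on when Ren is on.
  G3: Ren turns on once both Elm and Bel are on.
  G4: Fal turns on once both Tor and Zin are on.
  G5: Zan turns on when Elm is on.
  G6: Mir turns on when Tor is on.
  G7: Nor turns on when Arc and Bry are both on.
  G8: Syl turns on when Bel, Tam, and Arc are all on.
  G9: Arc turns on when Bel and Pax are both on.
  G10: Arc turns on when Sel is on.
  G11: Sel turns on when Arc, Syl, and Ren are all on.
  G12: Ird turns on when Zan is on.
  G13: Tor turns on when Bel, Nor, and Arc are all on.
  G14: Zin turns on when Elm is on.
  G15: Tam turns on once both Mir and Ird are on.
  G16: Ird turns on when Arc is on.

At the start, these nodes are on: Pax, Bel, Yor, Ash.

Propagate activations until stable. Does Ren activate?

Ren would need Elm and Bel (G3), but Elm never turns on.

No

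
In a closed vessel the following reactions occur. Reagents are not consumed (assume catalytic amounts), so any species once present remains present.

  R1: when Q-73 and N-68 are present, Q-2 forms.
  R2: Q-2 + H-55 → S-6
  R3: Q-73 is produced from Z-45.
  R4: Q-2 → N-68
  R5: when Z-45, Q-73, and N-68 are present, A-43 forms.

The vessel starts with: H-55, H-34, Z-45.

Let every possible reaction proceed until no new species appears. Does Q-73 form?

Yes

Z-45 present → Q-73 forms (R3).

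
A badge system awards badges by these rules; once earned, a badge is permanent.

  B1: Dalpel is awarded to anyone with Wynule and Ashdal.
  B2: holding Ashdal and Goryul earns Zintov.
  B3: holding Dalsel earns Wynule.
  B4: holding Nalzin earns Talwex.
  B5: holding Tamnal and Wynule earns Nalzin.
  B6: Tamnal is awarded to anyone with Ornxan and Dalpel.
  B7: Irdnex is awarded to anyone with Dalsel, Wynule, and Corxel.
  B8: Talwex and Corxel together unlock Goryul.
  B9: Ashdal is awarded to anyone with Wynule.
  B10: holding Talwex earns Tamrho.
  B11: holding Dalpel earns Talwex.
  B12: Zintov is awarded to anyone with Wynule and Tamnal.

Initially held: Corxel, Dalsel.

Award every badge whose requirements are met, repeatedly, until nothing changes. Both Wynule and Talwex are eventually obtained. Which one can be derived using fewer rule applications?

Wynule: With Dalsel, Wynule is earned (B3). [1 rule application]
Talwex: With Dalsel, Wynule is earned (B3). With Wynule, Ashdal is earned (B9). With Wynule and Ashdal, Dalpel is earned (B1). With Dalpel, Talwex is earned (B11). [4 rule applications]
Wynule needs fewer.

Wynule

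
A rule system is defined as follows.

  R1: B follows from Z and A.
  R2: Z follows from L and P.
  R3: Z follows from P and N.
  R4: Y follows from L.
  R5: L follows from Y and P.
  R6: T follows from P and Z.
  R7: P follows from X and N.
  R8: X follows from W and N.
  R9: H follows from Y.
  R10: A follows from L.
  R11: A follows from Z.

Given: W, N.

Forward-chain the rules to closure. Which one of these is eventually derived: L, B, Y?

From W and N, R8 gives X.
X and N hold, so P follows (R7).
P and N hold, so Z follows (R3).
From Z, R11 gives A.
From Z and A, R1 gives B.
L would need Y and P (R5), but Y is never established. Y would need L (R4), but L is never established.

B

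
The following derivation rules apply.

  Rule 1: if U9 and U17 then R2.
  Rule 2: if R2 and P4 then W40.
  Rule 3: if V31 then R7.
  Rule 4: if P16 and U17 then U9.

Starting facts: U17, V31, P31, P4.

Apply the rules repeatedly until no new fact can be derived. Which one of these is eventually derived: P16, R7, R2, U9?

R7

V31 holds, so R7 follows (Rule 3).
No rule produces P16, and it is not given. U9 would need P16 and U17 (Rule 4), but P16 is never established. R2 would need U9 and U17 (Rule 1), but U9 is never established.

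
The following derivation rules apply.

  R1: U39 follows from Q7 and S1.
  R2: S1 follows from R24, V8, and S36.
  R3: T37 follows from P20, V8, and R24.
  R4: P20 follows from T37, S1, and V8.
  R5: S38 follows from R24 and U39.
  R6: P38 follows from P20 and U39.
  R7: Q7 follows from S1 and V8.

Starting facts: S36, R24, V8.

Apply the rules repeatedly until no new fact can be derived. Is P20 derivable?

P20 would need T37, S1, and V8 (R4), but T37 is never established.

No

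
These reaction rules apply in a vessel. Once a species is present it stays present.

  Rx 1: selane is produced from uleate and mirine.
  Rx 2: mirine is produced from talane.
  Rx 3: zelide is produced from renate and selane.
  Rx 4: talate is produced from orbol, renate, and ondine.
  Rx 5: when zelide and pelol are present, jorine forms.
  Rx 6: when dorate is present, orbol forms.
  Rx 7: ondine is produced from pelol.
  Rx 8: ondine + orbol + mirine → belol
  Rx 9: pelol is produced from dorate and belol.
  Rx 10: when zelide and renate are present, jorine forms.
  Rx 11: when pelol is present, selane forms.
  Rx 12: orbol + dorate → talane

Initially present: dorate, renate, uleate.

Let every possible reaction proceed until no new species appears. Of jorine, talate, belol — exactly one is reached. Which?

dorate present → orbol forms (Rx 6).
orbol and dorate present → talane forms (Rx 12).
talane present → mirine forms (Rx 2).
uleate and mirine present → selane forms (Rx 1).
renate and selane present → zelide forms (Rx 3).
zelide and renate present → jorine forms (Rx 10).
talate would need orbol, renate, and ondine (Rx 4), but ondine never forms. belol would need ondine, orbol, and mirine (Rx 8), but ondine never forms.

jorine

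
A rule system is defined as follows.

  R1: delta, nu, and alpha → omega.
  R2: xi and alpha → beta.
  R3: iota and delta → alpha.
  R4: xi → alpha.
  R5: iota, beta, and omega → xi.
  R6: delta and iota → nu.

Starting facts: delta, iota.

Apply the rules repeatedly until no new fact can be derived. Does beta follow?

No

beta would need xi and alpha (R2), but xi is never established.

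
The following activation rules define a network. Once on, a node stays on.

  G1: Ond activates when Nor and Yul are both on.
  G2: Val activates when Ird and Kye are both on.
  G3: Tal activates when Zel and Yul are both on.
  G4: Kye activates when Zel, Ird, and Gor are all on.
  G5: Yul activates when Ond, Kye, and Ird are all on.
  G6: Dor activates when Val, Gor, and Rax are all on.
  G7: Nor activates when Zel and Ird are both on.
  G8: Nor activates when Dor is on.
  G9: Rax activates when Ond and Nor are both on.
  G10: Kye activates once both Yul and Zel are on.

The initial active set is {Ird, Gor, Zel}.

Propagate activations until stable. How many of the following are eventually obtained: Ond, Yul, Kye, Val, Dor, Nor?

3

Zel and Ird are on, so Nor activates (G7).
G4: Zel, Ird, and Gor on → Kye on.
Ird and Kye are on, so Val activates (G2).
Ond would need Nor and Yul (G1), but Yul never turns on.
Yul would need Ond, Kye, and Ird (G5), but Ond never turns on.
Kye: reached.
Val: reached.
Dor would need Val, Gor, and Rax (G6), but Rax never turns on.
Nor: reached.
Reached: Kye, Val, and Nor — 3 of the 6.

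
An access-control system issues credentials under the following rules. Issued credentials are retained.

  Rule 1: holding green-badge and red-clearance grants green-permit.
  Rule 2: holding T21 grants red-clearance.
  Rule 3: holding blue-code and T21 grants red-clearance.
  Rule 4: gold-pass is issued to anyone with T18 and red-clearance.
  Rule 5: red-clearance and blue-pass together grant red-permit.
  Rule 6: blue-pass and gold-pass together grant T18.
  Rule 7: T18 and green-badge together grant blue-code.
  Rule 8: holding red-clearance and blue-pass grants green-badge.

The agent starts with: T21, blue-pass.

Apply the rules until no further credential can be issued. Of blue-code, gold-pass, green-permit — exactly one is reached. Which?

green-permit

Holding T21 grants red-clearance (Rule 2).
Holding red-clearance and blue-pass grants green-badge (Rule 8).
Holding green-badge and red-clearance grants green-permit (Rule 1).
gold-pass would need T18 and red-clearance (Rule 4), but T18 is never granted. blue-code would need T18 and green-badge (Rule 7), but T18 is never granted.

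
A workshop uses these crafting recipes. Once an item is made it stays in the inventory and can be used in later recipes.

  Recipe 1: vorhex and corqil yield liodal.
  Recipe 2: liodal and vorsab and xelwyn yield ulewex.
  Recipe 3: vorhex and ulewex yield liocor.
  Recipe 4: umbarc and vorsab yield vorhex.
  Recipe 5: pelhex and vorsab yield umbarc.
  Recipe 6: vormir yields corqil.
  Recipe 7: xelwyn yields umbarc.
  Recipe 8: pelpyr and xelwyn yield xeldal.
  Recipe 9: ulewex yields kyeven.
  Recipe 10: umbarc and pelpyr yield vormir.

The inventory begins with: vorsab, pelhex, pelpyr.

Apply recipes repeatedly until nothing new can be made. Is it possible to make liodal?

Using Recipe 5, pelhex and vorsab make umbarc.
umbarc and vorsab → vorhex (Recipe 4).
Using Recipe 10, umbarc and pelpyr make vormir.
Using Recipe 6, vormir makes corqil.
vorhex and corqil → liodal (Recipe 1).

Yes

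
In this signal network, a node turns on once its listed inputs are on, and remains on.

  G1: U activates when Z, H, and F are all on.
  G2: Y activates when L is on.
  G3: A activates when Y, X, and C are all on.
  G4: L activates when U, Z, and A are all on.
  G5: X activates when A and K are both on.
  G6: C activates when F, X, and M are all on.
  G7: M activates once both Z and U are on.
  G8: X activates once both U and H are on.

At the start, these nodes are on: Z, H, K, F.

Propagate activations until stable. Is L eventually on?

L would need U, Z, and A (G4), but A never turns on.

No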